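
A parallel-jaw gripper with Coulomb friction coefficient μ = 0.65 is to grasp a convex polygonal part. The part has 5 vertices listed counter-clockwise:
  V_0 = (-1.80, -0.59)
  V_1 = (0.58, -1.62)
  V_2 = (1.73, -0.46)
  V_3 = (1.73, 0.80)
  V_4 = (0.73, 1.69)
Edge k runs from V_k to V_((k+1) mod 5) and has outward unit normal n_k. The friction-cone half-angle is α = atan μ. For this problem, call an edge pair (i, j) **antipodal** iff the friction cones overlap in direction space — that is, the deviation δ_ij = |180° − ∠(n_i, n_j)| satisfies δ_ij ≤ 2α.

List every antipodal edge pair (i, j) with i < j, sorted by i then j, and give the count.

count = 4; pairs: (0,3), (0,4), (1,4), (2,4)

α = atan 0.65 = 33.02°;  2α = 66.05°
n_0 = (-0.3972, -0.9177)
n_1 = (+0.7102, -0.7040)
n_2 = (+1.0000, -0.0000)
n_3 = (+0.6648, +0.7470)
n_4 = (-0.6695, +0.7429)
  (0,1): δ = 111.35°  ·
  (0,2): δ = 66.60°  ·
  (0,3): δ = 18.27°  ✓
  (0,4): δ = 65.43°  ✓
  (1,2): δ = 135.25°  ·
  (1,3): δ = 86.92°  ·
  (1,4): δ = 3.22°  ✓
  (2,3): δ = 131.67°  ·
  (2,4): δ = 47.98°  ✓
  (3,4): δ = 96.31°  ·
antipodal pairs: 4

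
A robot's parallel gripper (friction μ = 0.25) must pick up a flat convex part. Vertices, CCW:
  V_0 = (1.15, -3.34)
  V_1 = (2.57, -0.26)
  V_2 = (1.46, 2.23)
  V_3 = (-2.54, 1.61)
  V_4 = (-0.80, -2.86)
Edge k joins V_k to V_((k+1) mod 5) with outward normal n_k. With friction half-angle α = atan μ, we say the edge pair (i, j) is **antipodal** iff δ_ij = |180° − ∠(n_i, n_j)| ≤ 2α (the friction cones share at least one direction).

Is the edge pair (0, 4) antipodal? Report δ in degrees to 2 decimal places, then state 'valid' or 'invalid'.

α = atan 0.25 = 14.04°;  2α = 28.07°
edge 0: e_0 = (+1.42, +3.08);  n_0 = (+0.9081, -0.4187)
edge 4: e_4 = (+1.95, -0.48);  n_4 = (-0.2390, -0.9710)
∠(n_0, n_4) = 79.08°
δ = |180° − 79.08°| = 100.92°
100.92° > 2α = 28.07°  →  invalid

δ = 100.92°, invalid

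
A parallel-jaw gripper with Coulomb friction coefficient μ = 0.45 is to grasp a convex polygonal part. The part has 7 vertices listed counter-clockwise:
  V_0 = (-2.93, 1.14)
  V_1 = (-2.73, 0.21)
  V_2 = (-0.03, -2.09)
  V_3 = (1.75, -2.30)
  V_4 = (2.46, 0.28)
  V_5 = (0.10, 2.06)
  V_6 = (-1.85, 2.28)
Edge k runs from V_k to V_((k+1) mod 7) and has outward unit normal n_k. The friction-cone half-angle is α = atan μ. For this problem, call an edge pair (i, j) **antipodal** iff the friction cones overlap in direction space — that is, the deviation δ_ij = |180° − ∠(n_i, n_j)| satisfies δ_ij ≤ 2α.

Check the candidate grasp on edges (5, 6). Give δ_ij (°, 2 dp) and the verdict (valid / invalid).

α = atan 0.45 = 24.23°;  2α = 48.46°
edge 5: e_5 = (-1.95, +0.22);  n_5 = (+0.1121, +0.9937)
edge 6: e_6 = (-1.08, -1.14);  n_6 = (-0.7260, +0.6877)
∠(n_5, n_6) = 52.99°
δ = |180° − 52.99°| = 127.01°
127.01° > 2α = 48.46°  →  invalid

δ = 127.01°, invalid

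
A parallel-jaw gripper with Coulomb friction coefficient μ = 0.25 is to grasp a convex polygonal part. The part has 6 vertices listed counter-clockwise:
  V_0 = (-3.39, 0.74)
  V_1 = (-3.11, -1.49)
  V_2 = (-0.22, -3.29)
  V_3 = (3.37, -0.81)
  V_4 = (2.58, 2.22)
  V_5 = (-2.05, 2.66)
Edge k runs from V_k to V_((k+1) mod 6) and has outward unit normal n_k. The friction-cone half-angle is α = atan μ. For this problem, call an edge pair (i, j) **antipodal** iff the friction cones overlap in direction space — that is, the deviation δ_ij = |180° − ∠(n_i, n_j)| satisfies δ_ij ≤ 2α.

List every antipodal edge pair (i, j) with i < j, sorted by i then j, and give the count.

α = atan 0.25 = 14.04°;  2α = 28.07°
n_0 = (-0.9922, -0.1246)
n_1 = (-0.5287, -0.8488)
n_2 = (+0.5684, -0.8228)
n_3 = (+0.9677, +0.2523)
n_4 = (+0.0946, +0.9955)
n_5 = (-0.8200, +0.5723)
  (0,1): δ = 129.07°  ·
  (0,2): δ = 62.52°  ·
  (0,3): δ = 7.46°  ✓
  (0,4): δ = 77.41°  ·
  (0,5): δ = 137.93°  ·
  (1,2): δ = 113.45°  ·
  (1,3): δ = 43.47°  ·
  (1,4): δ = 26.49°  ✓
  (1,5): δ = 87.00°  ·
  (2,3): δ = 110.02°  ·
  (2,4): δ = 40.07°  ·
  (2,5): δ = 20.45°  ✓
  (3,4): δ = 110.04°  ·
  (3,5): δ = 49.53°  ·
  (4,5): δ = 119.48°  ·
antipodal pairs: 3

count = 3; pairs: (0,3), (1,4), (2,5)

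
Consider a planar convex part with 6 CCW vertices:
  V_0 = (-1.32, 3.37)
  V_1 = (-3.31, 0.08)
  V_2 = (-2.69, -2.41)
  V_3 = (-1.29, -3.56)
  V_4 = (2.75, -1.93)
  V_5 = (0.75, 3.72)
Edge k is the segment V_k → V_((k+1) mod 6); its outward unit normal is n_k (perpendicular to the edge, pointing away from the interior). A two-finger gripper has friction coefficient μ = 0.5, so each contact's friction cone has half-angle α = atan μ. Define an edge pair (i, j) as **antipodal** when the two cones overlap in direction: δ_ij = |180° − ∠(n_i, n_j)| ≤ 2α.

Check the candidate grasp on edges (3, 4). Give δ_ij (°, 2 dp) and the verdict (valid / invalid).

α = atan 0.5 = 26.57°;  2α = 53.13°
edge 3: e_3 = (+4.04, +1.63);  n_3 = (+0.3742, -0.9274)
edge 4: e_4 = (-2.00, +5.65);  n_4 = (+0.9427, +0.3337)
∠(n_3, n_4) = 87.52°
δ = |180° − 87.52°| = 92.48°
92.48° > 2α = 53.13°  →  invalid

δ = 92.48°, invalid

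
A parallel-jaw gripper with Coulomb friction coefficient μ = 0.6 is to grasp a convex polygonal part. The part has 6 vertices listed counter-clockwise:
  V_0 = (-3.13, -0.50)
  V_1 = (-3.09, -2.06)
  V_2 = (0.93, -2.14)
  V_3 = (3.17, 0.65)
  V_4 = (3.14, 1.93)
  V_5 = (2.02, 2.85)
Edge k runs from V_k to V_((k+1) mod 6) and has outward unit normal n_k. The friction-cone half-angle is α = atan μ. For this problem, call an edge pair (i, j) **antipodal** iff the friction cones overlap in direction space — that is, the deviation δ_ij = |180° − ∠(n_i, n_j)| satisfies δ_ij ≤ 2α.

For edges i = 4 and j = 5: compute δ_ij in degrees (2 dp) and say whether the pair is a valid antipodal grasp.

δ = 107.56°, invalid

α = atan 0.6 = 30.96°;  2α = 61.93°
edge 4: e_4 = (-1.12, +0.92);  n_4 = (+0.6347, +0.7727)
edge 5: e_5 = (-5.15, -3.35);  n_5 = (-0.5453, +0.8383)
∠(n_4, n_5) = 72.44°
δ = |180° − 72.44°| = 107.56°
107.56° > 2α = 61.93°  →  invalid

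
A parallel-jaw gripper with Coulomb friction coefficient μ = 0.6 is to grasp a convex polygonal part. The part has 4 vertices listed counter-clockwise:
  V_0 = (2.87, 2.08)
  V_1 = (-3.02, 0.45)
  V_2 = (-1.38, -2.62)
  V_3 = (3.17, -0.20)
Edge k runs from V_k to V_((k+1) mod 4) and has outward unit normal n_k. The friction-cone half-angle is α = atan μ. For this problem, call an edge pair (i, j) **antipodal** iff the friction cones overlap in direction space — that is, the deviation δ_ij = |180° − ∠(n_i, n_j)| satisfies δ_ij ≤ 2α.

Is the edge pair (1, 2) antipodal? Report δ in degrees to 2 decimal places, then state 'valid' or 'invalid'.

α = atan 0.6 = 30.96°;  2α = 61.93°
edge 1: e_1 = (+1.64, -3.07);  n_1 = (-0.8820, -0.4712)
edge 2: e_2 = (+4.55, +2.42);  n_2 = (+0.4696, -0.8829)
∠(n_1, n_2) = 89.90°
δ = |180° − 89.90°| = 90.10°
90.10° > 2α = 61.93°  →  invalid

δ = 90.10°, invalid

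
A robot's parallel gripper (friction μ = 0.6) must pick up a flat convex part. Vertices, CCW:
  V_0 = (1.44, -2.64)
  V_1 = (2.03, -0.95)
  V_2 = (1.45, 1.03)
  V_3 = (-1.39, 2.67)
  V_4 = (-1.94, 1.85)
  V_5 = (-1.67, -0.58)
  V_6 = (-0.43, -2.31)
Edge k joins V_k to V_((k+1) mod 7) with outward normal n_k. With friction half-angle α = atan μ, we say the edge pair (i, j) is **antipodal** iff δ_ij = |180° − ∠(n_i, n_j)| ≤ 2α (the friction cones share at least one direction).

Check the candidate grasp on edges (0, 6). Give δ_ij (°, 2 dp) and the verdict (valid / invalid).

α = atan 0.6 = 30.96°;  2α = 61.93°
edge 0: e_0 = (+0.59, +1.69);  n_0 = (+0.9441, -0.3296)
edge 6: e_6 = (+1.87, -0.33);  n_6 = (-0.1738, -0.9848)
∠(n_0, n_6) = 80.76°
δ = |180° − 80.76°| = 99.24°
99.24° > 2α = 61.93°  →  invalid

δ = 99.24°, invalid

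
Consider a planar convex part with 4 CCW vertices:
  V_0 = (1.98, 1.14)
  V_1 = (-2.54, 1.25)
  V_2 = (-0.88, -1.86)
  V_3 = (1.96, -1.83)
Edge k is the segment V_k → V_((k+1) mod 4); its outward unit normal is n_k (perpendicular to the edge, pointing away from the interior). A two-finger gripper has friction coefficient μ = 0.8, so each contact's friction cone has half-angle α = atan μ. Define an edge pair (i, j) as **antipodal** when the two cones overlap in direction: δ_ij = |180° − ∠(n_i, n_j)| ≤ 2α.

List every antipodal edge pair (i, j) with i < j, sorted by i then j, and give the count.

α = atan 0.8 = 38.66°;  2α = 77.32°
n_0 = (+0.0243, +0.9997)
n_1 = (-0.8822, -0.4709)
n_2 = (+0.0106, -0.9999)
n_3 = (+1.0000, -0.0067)
  (0,1): δ = 60.51°  ✓
  (0,2): δ = 2.00°  ✓
  (0,3): δ = 91.01°  ·
  (1,2): δ = 117.49°  ·
  (1,3): δ = 28.48°  ✓
  (2,3): δ = 90.99°  ·
antipodal pairs: 3

count = 3; pairs: (0,1), (0,2), (1,3)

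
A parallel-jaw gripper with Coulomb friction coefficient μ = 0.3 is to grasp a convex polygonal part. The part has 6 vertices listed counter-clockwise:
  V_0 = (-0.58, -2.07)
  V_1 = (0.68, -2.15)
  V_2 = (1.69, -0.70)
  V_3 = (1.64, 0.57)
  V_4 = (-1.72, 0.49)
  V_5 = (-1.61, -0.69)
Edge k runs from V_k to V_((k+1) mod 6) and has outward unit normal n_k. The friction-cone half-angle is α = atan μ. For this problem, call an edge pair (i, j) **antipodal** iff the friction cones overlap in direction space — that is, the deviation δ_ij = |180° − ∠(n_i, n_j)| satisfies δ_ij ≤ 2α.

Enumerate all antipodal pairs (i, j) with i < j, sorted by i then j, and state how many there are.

α = atan 0.3 = 16.70°;  2α = 33.40°
n_0 = (-0.0634, -0.9980)
n_1 = (+0.8206, -0.5716)
n_2 = (+0.9992, +0.0393)
n_3 = (-0.0238, +0.9997)
n_4 = (-0.9957, -0.0928)
n_5 = (-0.8014, -0.5981)
  (0,1): δ = 121.23°  ·
  (0,2): δ = 84.11°  ·
  (0,3): δ = 5.00°  ✓
  (0,4): δ = 98.96°  ·
  (0,5): δ = 130.37°  ·
  (1,2): δ = 142.89°  ·
  (1,3): δ = 53.78°  ·
  (1,4): δ = 40.18°  ·
  (1,5): δ = 71.60°  ·
  (2,3): δ = 90.89°  ·
  (2,4): δ = 3.07°  ✓
  (2,5): δ = 34.48°  ·
  (3,4): δ = 86.04°  ·
  (3,5): δ = 54.63°  ·
  (4,5): δ = 148.59°  ·
antipodal pairs: 2

count = 2; pairs: (0,3), (2,4)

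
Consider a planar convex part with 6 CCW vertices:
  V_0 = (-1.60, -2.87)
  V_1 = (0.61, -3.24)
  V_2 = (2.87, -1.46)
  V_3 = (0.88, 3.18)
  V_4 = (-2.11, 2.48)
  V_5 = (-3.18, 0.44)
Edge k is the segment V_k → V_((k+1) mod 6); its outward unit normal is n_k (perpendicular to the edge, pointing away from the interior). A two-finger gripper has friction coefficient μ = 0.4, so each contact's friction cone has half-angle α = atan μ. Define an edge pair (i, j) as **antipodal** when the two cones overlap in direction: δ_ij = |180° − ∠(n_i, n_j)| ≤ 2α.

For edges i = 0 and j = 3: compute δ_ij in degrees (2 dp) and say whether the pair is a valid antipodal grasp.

δ = 22.68°, valid

α = atan 0.4 = 21.80°;  2α = 43.60°
edge 0: e_0 = (+2.21, -0.37);  n_0 = (-0.1651, -0.9863)
edge 3: e_3 = (-2.99, -0.70);  n_3 = (-0.2280, +0.9737)
∠(n_0, n_3) = 157.32°
δ = |180° − 157.32°| = 22.68°
22.68° ≤ 2α = 43.60°  →  valid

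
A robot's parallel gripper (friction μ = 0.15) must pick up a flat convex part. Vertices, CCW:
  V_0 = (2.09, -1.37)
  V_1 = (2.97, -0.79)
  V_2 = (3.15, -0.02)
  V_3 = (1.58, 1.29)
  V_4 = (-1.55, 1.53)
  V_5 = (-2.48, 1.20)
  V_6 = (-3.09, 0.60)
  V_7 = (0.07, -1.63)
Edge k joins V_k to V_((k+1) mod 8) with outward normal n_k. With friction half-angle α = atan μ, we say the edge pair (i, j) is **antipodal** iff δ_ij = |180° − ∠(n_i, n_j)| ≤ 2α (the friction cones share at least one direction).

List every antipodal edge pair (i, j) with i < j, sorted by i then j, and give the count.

α = atan 0.15 = 8.53°;  2α = 17.06°
n_0 = (+0.5503, -0.8350)
n_1 = (+0.9737, -0.2276)
n_2 = (+0.6407, +0.7678)
n_3 = (+0.0765, +0.9971)
n_4 = (-0.3344, +0.9424)
n_5 = (-0.7012, +0.7129)
n_6 = (-0.5766, -0.8170)
n_7 = (+0.1277, -0.9918)
  (0,1): δ = 136.55°  ·
  (0,2): δ = 73.23°  ·
  (0,3): δ = 37.77°  ·
  (0,4): δ = 13.85°  ✓
  (0,5): δ = 11.14°  ✓
  (0,6): δ = 111.40°  ·
  (0,7): δ = 153.95°  ·
  (1,2): δ = 116.68°  ·
  (1,3): δ = 81.23°  ·
  (1,4): δ = 57.31°  ·
  (1,5): δ = 32.32°  ·
  (1,6): δ = 67.95°  ·
  (1,7): δ = 110.49°  ·
  (2,3): δ = 144.54°  ·
  (2,4): δ = 120.62°  ·
  (2,5): δ = 95.63°  ·
  (2,6): δ = 4.63°  ✓
  (2,7): δ = 47.18°  ·
  (3,4): δ = 156.08°  ·
  (3,5): δ = 131.09°  ·
  (3,6): δ = 30.83°  ·
  (3,7): δ = 11.72°  ✓
  (4,5): δ = 155.01°  ·
  (4,6): δ = 54.75°  ·
  (4,7): δ = 12.20°  ✓
  (5,6): δ = 79.74°  ·
  (5,7): δ = 37.19°  ·
  (6,7): δ = 137.46°  ·
antipodal pairs: 5

count = 5; pairs: (0,4), (0,5), (2,6), (3,7), (4,7)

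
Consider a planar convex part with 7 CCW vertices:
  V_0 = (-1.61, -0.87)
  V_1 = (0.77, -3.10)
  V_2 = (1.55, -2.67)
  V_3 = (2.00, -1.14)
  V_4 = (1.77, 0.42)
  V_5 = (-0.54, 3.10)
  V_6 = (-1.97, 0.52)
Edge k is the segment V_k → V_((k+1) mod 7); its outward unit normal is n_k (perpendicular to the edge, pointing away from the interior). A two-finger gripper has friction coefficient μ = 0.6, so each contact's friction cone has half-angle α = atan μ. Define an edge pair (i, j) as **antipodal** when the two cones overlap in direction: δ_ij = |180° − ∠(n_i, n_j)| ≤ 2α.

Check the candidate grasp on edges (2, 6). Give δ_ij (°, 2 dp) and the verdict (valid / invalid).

α = atan 0.6 = 30.96°;  2α = 61.93°
edge 2: e_2 = (+0.45, +1.53);  n_2 = (+0.9594, -0.2822)
edge 6: e_6 = (+0.36, -1.39);  n_6 = (-0.9681, -0.2507)
∠(n_2, n_6) = 149.09°
δ = |180° − 149.09°| = 30.91°
30.91° ≤ 2α = 61.93°  →  valid

δ = 30.91°, valid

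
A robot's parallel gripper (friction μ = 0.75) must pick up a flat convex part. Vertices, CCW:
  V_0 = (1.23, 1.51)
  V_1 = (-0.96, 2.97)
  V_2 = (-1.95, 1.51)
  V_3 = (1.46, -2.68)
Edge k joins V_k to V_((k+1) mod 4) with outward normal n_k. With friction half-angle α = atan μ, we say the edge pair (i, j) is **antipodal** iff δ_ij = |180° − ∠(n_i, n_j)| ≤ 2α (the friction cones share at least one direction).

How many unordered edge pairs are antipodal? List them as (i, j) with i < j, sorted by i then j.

count = 3; pairs: (0,2), (1,3), (2,3)

α = atan 0.75 = 36.87°;  2α = 73.74°
n_0 = (+0.5547, +0.8321)
n_1 = (-0.8277, +0.5612)
n_2 = (-0.7756, -0.6312)
n_3 = (+0.9985, +0.0548)
  (0,1): δ = 90.45°  ·
  (0,2): δ = 17.17°  ✓
  (0,3): δ = 126.83°  ·
  (1,2): δ = 106.72°  ·
  (1,3): δ = 37.28°  ✓
  (2,3): δ = 36.00°  ✓
antipodal pairs: 3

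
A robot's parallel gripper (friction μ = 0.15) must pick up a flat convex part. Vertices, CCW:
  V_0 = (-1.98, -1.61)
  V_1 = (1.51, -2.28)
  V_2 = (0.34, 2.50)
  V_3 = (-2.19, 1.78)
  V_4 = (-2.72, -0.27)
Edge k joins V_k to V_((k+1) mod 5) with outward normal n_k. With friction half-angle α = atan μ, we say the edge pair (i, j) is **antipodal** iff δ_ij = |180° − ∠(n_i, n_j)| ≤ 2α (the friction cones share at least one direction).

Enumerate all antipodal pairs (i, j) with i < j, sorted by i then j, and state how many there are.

count = 1; pairs: (1,4)

α = atan 0.15 = 8.53°;  2α = 17.06°
n_0 = (-0.1885, -0.9821)
n_1 = (+0.9713, +0.2378)
n_2 = (-0.2737, +0.9618)
n_3 = (-0.9682, +0.2503)
n_4 = (-0.8754, -0.4834)
  (0,1): δ = 65.38°  ·
  (0,2): δ = 26.75°  ·
  (0,3): δ = 86.37°  ·
  (0,4): δ = 129.78°  ·
  (1,2): δ = 87.87°  ·
  (1,3): δ = 28.25°  ·
  (1,4): δ = 15.16°  ✓
  (2,3): δ = 120.38°  ·
  (2,4): δ = 76.98°  ·
  (3,4): δ = 136.60°  ·
antipodal pairs: 1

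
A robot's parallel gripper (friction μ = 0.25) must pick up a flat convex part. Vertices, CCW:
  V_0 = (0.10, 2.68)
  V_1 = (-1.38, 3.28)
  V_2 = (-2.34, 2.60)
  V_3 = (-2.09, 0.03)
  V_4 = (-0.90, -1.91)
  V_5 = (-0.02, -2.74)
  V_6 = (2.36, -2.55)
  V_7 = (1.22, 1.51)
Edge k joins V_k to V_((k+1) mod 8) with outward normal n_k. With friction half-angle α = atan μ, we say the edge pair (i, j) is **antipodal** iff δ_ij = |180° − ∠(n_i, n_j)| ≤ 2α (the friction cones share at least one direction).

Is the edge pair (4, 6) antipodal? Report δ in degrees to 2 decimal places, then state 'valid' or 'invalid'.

δ = 30.99°, invalid

α = atan 0.25 = 14.04°;  2α = 28.07°
edge 4: e_4 = (+0.88, -0.83);  n_4 = (-0.6861, -0.7275)
edge 6: e_6 = (-1.14, +4.06);  n_6 = (+0.9628, +0.2703)
∠(n_4, n_6) = 149.01°
δ = |180° − 149.01°| = 30.99°
30.99° > 2α = 28.07°  →  invalid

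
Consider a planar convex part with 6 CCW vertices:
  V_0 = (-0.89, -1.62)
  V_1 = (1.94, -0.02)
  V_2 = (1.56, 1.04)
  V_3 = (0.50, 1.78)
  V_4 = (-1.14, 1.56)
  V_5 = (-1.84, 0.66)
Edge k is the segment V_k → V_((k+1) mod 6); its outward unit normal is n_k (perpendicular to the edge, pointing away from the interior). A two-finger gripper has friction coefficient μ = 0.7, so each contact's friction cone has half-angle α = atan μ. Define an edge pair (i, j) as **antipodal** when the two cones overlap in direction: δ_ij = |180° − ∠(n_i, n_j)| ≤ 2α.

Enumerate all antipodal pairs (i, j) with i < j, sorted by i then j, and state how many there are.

count = 6; pairs: (0,2), (0,3), (0,4), (1,4), (1,5), (2,5)

α = atan 0.7 = 34.99°;  2α = 69.98°
n_0 = (+0.4922, -0.8705)
n_1 = (+0.9413, +0.3375)
n_2 = (+0.5724, +0.8200)
n_3 = (-0.1330, +0.9911)
n_4 = (-0.7894, +0.6139)
n_5 = (-0.9231, -0.3846)
  (0,1): δ = 99.76°  ·
  (0,2): δ = 64.40°  ✓
  (0,3): δ = 21.84°  ✓
  (0,4): δ = 22.64°  ✓
  (0,5): δ = 83.14°  ·
  (1,2): δ = 144.64°  ·
  (1,3): δ = 102.08°  ·
  (1,4): δ = 57.60°  ✓
  (1,5): δ = 2.90°  ✓
  (2,3): δ = 137.44°  ·
  (2,4): δ = 92.96°  ·
  (2,5): δ = 32.46°  ✓
  (3,4): δ = 135.52°  ·
  (3,5): δ = 75.02°  ·
  (4,5): δ = 119.51°  ·
antipodal pairs: 6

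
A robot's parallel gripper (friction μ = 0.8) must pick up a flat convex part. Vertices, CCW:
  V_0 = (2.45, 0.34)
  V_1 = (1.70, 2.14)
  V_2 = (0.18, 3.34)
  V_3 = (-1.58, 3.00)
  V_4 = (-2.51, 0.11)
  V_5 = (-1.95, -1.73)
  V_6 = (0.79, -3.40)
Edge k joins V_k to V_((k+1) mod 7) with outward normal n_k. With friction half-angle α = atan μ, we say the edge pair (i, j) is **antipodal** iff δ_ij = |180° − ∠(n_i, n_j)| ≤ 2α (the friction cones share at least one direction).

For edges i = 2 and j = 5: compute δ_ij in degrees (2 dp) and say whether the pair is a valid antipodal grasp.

α = atan 0.8 = 38.66°;  2α = 77.32°
edge 2: e_2 = (-1.76, -0.34);  n_2 = (-0.1897, +0.9818)
edge 5: e_5 = (+2.74, -1.67);  n_5 = (-0.5204, -0.8539)
∠(n_2, n_5) = 137.70°
δ = |180° − 137.70°| = 42.30°
42.30° ≤ 2α = 77.32°  →  valid

δ = 42.30°, valid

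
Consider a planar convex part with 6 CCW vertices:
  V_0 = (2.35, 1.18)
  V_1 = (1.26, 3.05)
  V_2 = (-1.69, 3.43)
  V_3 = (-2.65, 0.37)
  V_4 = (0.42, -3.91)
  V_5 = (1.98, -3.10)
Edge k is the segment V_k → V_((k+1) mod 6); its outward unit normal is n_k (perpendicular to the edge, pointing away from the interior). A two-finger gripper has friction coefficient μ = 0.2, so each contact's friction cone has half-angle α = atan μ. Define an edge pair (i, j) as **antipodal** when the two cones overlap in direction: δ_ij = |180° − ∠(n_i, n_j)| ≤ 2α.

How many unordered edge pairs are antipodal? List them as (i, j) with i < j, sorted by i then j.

α = atan 0.2 = 11.31°;  2α = 22.62°
n_0 = (+0.8639, +0.5036)
n_1 = (+0.1278, +0.9918)
n_2 = (-0.9541, +0.2993)
n_3 = (-0.8126, -0.5829)
n_4 = (+0.4608, -0.8875)
n_5 = (+0.9963, -0.0861)
  (0,1): δ = 127.58°  ·
  (0,2): δ = 47.66°  ·
  (0,3): δ = 5.41°  ✓
  (0,4): δ = 87.20°  ·
  (0,5): δ = 144.82°  ·
  (1,2): δ = 100.08°  ·
  (1,3): δ = 47.01°  ·
  (1,4): δ = 34.78°  ·
  (1,5): δ = 92.40°  ·
  (2,3): δ = 126.93°  ·
  (2,4): δ = 45.14°  ·
  (2,5): δ = 12.48°  ✓
  (3,4): δ = 98.21°  ·
  (3,5): δ = 40.59°  ·
  (4,5): δ = 122.38°  ·
antipodal pairs: 2

count = 2; pairs: (0,3), (2,5)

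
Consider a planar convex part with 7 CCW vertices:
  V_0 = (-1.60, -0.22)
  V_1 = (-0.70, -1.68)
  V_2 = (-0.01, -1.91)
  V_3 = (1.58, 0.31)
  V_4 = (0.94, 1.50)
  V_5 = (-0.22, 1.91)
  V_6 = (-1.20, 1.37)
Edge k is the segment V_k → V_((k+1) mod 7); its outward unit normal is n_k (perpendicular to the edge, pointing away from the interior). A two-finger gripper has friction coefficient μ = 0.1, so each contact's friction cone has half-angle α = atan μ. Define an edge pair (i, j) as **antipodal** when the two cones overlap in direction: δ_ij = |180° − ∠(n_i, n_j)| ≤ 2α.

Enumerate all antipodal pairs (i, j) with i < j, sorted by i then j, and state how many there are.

α = atan 0.1 = 5.71°;  2α = 11.42°
n_0 = (-0.8513, -0.5247)
n_1 = (-0.3162, -0.9487)
n_2 = (+0.8130, -0.5823)
n_3 = (+0.8807, +0.4737)
n_4 = (+0.3332, +0.9428)
n_5 = (-0.4826, +0.8758)
n_6 = (-0.9698, +0.2440)
  (0,1): δ = 140.09°  ·
  (0,2): δ = 67.26°  ·
  (0,3): δ = 3.38°  ✓
  (0,4): δ = 38.88°  ·
  (0,5): δ = 87.20°  ·
  (0,6): δ = 134.23°  ·
  (1,2): δ = 107.18°  ·
  (1,3): δ = 43.29°  ·
  (1,4): δ = 1.03°  ✓
  (1,5): δ = 47.29°  ·
  (1,6): δ = 94.31°  ·
  (2,3): δ = 116.12°  ·
  (2,4): δ = 73.86°  ·
  (2,5): δ = 25.53°  ·
  (2,6): δ = 21.49°  ·
  (3,4): δ = 137.74°  ·
  (3,5): δ = 89.42°  ·
  (3,6): δ = 42.39°  ·
  (4,5): δ = 131.68°  ·
  (4,6): δ = 84.66°  ·
  (5,6): δ = 132.98°  ·
antipodal pairs: 2

count = 2; pairs: (0,3), (1,4)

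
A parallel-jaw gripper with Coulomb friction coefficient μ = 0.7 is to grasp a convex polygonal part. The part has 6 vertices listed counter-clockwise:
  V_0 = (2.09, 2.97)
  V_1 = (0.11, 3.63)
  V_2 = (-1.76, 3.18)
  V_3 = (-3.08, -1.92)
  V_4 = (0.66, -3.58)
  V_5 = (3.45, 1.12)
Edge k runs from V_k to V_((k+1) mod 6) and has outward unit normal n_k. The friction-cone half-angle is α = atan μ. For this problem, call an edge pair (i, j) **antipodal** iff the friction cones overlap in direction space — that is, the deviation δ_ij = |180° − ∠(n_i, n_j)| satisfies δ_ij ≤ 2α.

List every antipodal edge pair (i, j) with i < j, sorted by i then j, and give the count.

count = 6; pairs: (0,3), (1,3), (1,4), (2,4), (2,5), (3,5)

α = atan 0.7 = 34.99°;  2α = 69.98°
n_0 = (+0.3162, +0.9487)
n_1 = (-0.2340, +0.9722)
n_2 = (-0.9681, +0.2506)
n_3 = (-0.4057, -0.9140)
n_4 = (+0.8599, -0.5105)
n_5 = (+0.8057, +0.5923)
  (0,1): δ = 148.03°  ·
  (0,2): δ = 86.08°  ·
  (0,3): δ = 5.50°  ✓
  (0,4): δ = 77.74°  ·
  (0,5): δ = 144.76°  ·
  (1,2): δ = 118.04°  ·
  (1,3): δ = 37.46°  ✓
  (1,4): δ = 45.78°  ✓
  (1,5): δ = 112.79°  ·
  (2,3): δ = 99.42°  ·
  (2,4): δ = 16.18°  ✓
  (2,5): δ = 50.83°  ✓
  (3,4): δ = 96.76°  ·
  (3,5): δ = 29.75°  ✓
  (4,5): δ = 112.98°  ·
antipodal pairs: 6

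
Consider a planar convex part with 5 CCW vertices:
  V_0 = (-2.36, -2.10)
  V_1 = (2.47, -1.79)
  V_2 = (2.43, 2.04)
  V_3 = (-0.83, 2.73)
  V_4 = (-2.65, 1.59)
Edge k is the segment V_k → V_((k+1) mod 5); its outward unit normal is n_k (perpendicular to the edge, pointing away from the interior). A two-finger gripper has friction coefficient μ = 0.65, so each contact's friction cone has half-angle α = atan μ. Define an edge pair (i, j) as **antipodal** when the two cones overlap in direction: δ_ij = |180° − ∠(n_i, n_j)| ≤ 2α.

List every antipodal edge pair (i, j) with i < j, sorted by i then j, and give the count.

count = 4; pairs: (0,2), (0,3), (1,3), (1,4)

α = atan 0.65 = 33.02°;  2α = 66.05°
n_0 = (+0.0641, -0.9979)
n_1 = (+0.9999, +0.0104)
n_2 = (+0.2071, +0.9783)
n_3 = (-0.5308, +0.8475)
n_4 = (-0.9969, -0.0783)
  (0,1): δ = 93.07°  ·
  (0,2): δ = 15.62°  ✓
  (0,3): δ = 28.39°  ✓
  (0,4): δ = 90.82°  ·
  (1,2): δ = 102.55°  ·
  (1,3): δ = 58.54°  ✓
  (1,4): δ = 3.90°  ✓
  (2,3): δ = 135.99°  ·
  (2,4): δ = 73.56°  ·
  (3,4): δ = 117.57°  ·
antipodal pairs: 4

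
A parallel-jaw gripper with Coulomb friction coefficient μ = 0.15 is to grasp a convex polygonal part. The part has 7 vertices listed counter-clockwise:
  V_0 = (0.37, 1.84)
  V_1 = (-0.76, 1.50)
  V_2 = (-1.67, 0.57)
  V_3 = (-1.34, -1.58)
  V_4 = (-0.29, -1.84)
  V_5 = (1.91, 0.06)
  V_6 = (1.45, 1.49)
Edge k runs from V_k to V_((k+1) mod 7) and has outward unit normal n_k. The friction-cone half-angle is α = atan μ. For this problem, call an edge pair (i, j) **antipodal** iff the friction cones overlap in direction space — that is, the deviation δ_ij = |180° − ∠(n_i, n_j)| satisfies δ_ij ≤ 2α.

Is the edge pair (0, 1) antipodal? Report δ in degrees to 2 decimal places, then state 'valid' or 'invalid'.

δ = 151.12°, invalid

α = atan 0.15 = 8.53°;  2α = 17.06°
edge 0: e_0 = (-1.13, -0.34);  n_0 = (-0.2881, +0.9576)
edge 1: e_1 = (-0.91, -0.93);  n_1 = (-0.7148, +0.6994)
∠(n_0, n_1) = 28.88°
δ = |180° − 28.88°| = 151.12°
151.12° > 2α = 17.06°  →  invalid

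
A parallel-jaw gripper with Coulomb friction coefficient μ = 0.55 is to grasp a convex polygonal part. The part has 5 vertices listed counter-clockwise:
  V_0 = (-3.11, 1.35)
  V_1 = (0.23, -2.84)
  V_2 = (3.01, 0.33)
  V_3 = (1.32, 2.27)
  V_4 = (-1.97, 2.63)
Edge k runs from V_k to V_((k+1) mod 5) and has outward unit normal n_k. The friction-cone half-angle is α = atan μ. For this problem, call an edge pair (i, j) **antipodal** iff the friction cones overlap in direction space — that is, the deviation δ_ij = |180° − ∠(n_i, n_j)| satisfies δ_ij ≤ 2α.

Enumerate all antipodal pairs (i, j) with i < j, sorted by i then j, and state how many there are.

α = atan 0.55 = 28.81°;  2α = 57.62°
n_0 = (-0.7820, -0.6233)
n_1 = (+0.7518, -0.6593)
n_2 = (+0.7540, +0.6569)
n_3 = (+0.1088, +0.9941)
n_4 = (-0.7468, +0.6651)
  (0,1): δ = 79.81°  ·
  (0,2): δ = 2.50°  ✓
  (0,3): δ = 45.20°  ✓
  (0,4): δ = 99.75°  ·
  (1,2): δ = 97.69°  ·
  (1,3): δ = 54.99°  ✓
  (1,4): δ = 0.44°  ✓
  (2,3): δ = 137.30°  ·
  (2,4): δ = 82.75°  ·
  (3,4): δ = 125.44°  ·
antipodal pairs: 4

count = 4; pairs: (0,2), (0,3), (1,3), (1,4)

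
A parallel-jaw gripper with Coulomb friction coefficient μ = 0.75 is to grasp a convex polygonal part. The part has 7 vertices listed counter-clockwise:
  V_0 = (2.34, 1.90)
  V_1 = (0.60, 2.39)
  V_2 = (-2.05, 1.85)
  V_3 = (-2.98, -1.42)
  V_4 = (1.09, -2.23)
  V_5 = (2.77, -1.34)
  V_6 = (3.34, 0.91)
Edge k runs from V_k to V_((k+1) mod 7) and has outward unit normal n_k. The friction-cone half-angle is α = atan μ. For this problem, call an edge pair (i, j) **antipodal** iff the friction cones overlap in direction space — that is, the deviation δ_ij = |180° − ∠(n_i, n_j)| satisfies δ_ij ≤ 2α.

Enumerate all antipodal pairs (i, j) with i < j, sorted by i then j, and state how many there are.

count = 10; pairs: (0,3), (0,4), (1,3), (1,4), (1,5), (2,4), (2,5), (2,6), (3,6), (4,6)

α = atan 0.75 = 36.87°;  2α = 73.74°
n_0 = (+0.2711, +0.9626)
n_1 = (-0.1997, +0.9799)
n_2 = (-0.9619, +0.2736)
n_3 = (-0.1952, -0.9808)
n_4 = (+0.4681, -0.8837)
n_5 = (+0.9694, -0.2456)
n_6 = (+0.7035, +0.7107)
  (0,1): δ = 152.75°  ·
  (0,2): δ = 90.15°  ·
  (0,3): δ = 4.47°  ✓
  (0,4): δ = 43.64°  ✓
  (0,5): δ = 91.51°  ·
  (0,6): δ = 151.02°  ·
  (1,2): δ = 117.39°  ·
  (1,3): δ = 22.77°  ✓
  (1,4): δ = 16.40°  ✓
  (1,5): δ = 64.27°  ✓
  (1,6): δ = 123.77°  ·
  (2,3): δ = 85.38°  ·
  (2,4): δ = 46.21°  ✓
  (2,5): δ = 1.66°  ✓
  (2,6): δ = 61.16°  ✓
  (3,4): δ = 140.83°  ·
  (3,5): δ = 92.96°  ·
  (3,6): δ = 33.46°  ✓
  (4,5): δ = 132.13°  ·
  (4,6): δ = 72.63°  ✓
  (5,6): δ = 120.50°  ·
antipodal pairs: 10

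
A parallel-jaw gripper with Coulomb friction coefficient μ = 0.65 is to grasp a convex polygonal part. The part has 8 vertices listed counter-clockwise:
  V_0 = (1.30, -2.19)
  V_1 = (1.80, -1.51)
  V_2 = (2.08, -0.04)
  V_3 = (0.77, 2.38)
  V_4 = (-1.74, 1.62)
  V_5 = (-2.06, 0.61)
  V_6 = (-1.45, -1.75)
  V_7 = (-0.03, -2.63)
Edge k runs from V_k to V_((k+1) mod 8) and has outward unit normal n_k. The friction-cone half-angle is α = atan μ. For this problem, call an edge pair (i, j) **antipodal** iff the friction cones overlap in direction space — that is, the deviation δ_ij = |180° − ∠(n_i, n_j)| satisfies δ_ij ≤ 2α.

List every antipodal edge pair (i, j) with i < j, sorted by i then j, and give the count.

count = 12; pairs: (0,3), (0,4), (0,5), (1,3), (1,4), (1,5), (2,4), (2,5), (2,6), (3,6), (3,7), (4,7)

α = atan 0.65 = 33.02°;  2α = 66.05°
n_0 = (+0.8057, -0.5924)
n_1 = (+0.9823, -0.1871)
n_2 = (+0.8794, +0.4760)
n_3 = (-0.2898, +0.9571)
n_4 = (-0.9533, +0.3020)
n_5 = (-0.9682, -0.2503)
n_6 = (-0.5268, -0.8500)
n_7 = (+0.3141, -0.9494)
  (0,1): δ = 154.46°  ·
  (0,2): δ = 115.25°  ·
  (0,3): δ = 36.83°  ✓
  (0,4): δ = 18.75°  ✓
  (0,5): δ = 50.82°  ✓
  (0,6): δ = 94.54°  ·
  (0,7): δ = 144.63°  ·
  (1,2): δ = 140.79°  ·
  (1,3): δ = 62.37°  ✓
  (1,4): δ = 6.80°  ✓
  (1,5): δ = 25.28°  ✓
  (1,6): δ = 69.00°  ·
  (1,7): δ = 119.09°  ·
  (2,3): δ = 101.58°  ·
  (2,4): δ = 46.01°  ✓
  (2,5): δ = 13.94°  ✓
  (2,6): δ = 29.79°  ✓
  (2,7): δ = 79.88°  ·
  (3,4): δ = 124.43°  ·
  (3,5): δ = 92.35°  ·
  (3,6): δ = 48.63°  ✓
  (3,7): δ = 1.46°  ✓
  (4,5): δ = 147.93°  ·
  (4,6): δ = 104.21°  ·
  (4,7): δ = 54.11°  ✓
  (5,6): δ = 136.28°  ·
  (5,7): δ = 86.19°  ·
  (6,7): δ = 129.91°  ·
antipodal pairs: 12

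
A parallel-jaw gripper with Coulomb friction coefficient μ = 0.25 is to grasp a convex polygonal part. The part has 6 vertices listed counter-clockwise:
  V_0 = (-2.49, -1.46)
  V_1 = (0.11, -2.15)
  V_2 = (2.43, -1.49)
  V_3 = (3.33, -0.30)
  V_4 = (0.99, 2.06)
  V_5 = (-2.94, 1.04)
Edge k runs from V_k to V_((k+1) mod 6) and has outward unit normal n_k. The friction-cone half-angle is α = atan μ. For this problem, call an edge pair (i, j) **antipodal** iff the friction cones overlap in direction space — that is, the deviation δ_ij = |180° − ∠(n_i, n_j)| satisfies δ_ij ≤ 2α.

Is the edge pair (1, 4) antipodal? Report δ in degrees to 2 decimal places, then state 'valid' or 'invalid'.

δ = 1.33°, valid

α = atan 0.25 = 14.04°;  2α = 28.07°
edge 1: e_1 = (+2.32, +0.66);  n_1 = (+0.2736, -0.9618)
edge 4: e_4 = (-3.93, -1.02);  n_4 = (-0.2512, +0.9679)
∠(n_1, n_4) = 178.67°
δ = |180° − 178.67°| = 1.33°
1.33° ≤ 2α = 28.07°  →  valid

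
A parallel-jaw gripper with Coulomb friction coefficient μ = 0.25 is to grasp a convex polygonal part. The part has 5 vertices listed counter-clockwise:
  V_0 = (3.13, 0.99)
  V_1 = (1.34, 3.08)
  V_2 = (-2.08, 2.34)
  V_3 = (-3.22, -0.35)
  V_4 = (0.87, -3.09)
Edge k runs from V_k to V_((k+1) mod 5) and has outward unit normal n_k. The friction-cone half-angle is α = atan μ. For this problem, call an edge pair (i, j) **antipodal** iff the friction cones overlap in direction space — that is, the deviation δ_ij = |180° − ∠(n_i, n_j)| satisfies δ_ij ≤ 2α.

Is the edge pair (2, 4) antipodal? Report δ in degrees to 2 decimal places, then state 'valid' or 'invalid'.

α = atan 0.25 = 14.04°;  2α = 28.07°
edge 2: e_2 = (-1.14, -2.69);  n_2 = (-0.9207, +0.3902)
edge 4: e_4 = (+2.26, +4.08);  n_4 = (+0.8748, -0.4846)
∠(n_2, n_4) = 173.98°
δ = |180° − 173.98°| = 6.02°
6.02° ≤ 2α = 28.07°  →  valid

δ = 6.02°, valid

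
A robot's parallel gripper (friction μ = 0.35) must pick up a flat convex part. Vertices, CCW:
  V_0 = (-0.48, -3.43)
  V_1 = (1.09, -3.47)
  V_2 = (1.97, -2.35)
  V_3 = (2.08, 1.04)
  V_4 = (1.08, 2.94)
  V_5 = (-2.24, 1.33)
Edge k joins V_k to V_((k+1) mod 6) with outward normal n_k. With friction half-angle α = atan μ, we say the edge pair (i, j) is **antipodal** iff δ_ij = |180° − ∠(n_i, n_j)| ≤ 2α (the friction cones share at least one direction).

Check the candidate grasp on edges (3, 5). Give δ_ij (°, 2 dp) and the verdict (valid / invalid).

δ = 7.47°, valid

α = atan 0.35 = 19.29°;  2α = 38.58°
edge 3: e_3 = (-1.00, +1.90);  n_3 = (+0.8849, +0.4657)
edge 5: e_5 = (+1.76, -4.76);  n_5 = (-0.9379, -0.3468)
∠(n_3, n_5) = 172.53°
δ = |180° − 172.53°| = 7.47°
7.47° ≤ 2α = 38.58°  →  valid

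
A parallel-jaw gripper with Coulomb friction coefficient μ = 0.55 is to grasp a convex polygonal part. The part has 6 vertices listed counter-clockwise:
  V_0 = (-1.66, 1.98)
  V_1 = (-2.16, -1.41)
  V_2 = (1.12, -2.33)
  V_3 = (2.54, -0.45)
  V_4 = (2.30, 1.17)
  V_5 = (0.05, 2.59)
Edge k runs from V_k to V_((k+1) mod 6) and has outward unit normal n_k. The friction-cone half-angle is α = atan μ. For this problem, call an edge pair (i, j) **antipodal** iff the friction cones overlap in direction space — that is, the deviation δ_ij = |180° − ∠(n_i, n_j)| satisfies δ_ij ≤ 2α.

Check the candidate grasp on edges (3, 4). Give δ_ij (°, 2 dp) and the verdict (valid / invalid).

δ = 130.68°, invalid

α = atan 0.55 = 28.81°;  2α = 57.62°
edge 3: e_3 = (-0.24, +1.62);  n_3 = (+0.9892, +0.1465)
edge 4: e_4 = (-2.25, +1.42);  n_4 = (+0.5337, +0.8457)
∠(n_3, n_4) = 49.32°
δ = |180° − 49.32°| = 130.68°
130.68° > 2α = 57.62°  →  invalid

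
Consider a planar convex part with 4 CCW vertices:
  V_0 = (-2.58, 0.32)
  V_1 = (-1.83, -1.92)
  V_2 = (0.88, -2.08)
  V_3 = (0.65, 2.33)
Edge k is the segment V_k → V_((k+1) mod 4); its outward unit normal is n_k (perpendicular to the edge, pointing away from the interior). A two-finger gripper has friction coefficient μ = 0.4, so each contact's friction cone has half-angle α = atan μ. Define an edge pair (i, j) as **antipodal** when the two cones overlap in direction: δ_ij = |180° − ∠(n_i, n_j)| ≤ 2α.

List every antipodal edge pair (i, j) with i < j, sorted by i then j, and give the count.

count = 2; pairs: (0,2), (1,3)

α = atan 0.4 = 21.80°;  2α = 43.60°
n_0 = (-0.9483, -0.3175)
n_1 = (-0.0589, -0.9983)
n_2 = (+0.9986, +0.0521)
n_3 = (-0.5283, +0.8490)
  (0,1): δ = 111.89°  ·
  (0,2): δ = 15.53°  ✓
  (0,3): δ = 103.38°  ·
  (1,2): δ = 83.64°  ·
  (1,3): δ = 35.27°  ✓
  (2,3): δ = 61.09°  ·
antipodal pairs: 2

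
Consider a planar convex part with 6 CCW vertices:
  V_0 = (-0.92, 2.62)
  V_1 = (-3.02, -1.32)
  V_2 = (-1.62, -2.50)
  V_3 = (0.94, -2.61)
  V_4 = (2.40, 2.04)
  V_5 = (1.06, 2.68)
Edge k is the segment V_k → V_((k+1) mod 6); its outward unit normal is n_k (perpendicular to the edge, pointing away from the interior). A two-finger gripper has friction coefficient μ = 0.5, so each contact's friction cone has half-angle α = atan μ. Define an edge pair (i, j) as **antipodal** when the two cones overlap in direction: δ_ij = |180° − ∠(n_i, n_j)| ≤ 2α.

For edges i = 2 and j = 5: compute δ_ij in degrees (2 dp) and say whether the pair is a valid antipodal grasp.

δ = 4.20°, valid

α = atan 0.5 = 26.57°;  2α = 53.13°
edge 2: e_2 = (+2.56, -0.11);  n_2 = (-0.0429, -0.9991)
edge 5: e_5 = (-1.98, -0.06);  n_5 = (-0.0303, +0.9995)
∠(n_2, n_5) = 175.80°
δ = |180° − 175.80°| = 4.20°
4.20° ≤ 2α = 53.13°  →  valid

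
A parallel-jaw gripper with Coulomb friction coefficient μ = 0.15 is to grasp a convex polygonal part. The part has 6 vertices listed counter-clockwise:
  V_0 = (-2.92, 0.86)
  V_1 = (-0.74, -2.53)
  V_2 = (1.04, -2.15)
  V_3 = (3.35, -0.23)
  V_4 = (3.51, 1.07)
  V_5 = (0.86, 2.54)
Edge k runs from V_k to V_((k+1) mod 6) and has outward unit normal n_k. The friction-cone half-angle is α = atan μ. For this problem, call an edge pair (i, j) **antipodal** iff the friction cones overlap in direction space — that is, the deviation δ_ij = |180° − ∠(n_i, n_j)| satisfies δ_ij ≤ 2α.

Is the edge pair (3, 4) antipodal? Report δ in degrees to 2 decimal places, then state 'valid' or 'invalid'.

δ = 112.00°, invalid

α = atan 0.15 = 8.53°;  2α = 17.06°
edge 3: e_3 = (+0.16, +1.30);  n_3 = (+0.9925, -0.1222)
edge 4: e_4 = (-2.65, +1.47);  n_4 = (+0.4851, +0.8745)
∠(n_3, n_4) = 68.00°
δ = |180° − 68.00°| = 112.00°
112.00° > 2α = 17.06°  →  invalid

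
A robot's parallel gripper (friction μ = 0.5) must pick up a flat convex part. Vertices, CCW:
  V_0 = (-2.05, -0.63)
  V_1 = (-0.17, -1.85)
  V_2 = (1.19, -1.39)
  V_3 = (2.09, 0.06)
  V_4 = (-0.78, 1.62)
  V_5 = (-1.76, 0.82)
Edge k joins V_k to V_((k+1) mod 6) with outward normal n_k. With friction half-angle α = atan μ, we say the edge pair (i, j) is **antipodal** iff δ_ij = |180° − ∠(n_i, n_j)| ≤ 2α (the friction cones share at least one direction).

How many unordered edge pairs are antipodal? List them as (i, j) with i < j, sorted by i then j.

α = atan 0.5 = 26.57°;  2α = 53.13°
n_0 = (-0.5444, -0.8389)
n_1 = (+0.3204, -0.9473)
n_2 = (+0.8496, -0.5274)
n_3 = (+0.4776, +0.8786)
n_4 = (-0.6324, +0.7747)
n_5 = (-0.9806, +0.1961)
  (0,1): δ = 128.33°  ·
  (0,2): δ = 88.85°  ·
  (0,3): δ = 4.45°  ✓
  (0,4): δ = 72.21°  ·
  (0,5): δ = 111.67°  ·
  (1,2): δ = 140.51°  ·
  (1,3): δ = 47.21°  ✓
  (1,4): δ = 20.54°  ✓
  (1,5): δ = 60.00°  ·
  (2,3): δ = 86.70°  ·
  (2,4): δ = 18.95°  ✓
  (2,5): δ = 20.52°  ✓
  (3,4): δ = 112.25°  ·
  (3,5): δ = 72.78°  ·
  (4,5): δ = 140.54°  ·
antipodal pairs: 5

count = 5; pairs: (0,3), (1,3), (1,4), (2,4), (2,5)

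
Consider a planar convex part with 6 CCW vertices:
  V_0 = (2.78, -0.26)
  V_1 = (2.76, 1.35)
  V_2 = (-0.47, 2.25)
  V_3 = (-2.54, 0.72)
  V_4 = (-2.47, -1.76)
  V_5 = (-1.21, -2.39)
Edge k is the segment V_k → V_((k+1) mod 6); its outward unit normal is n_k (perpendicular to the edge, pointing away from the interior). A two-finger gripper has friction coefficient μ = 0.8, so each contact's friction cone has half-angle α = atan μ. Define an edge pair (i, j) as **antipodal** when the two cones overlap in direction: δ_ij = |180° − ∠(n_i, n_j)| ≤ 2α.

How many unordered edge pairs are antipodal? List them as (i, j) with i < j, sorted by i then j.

α = atan 0.8 = 38.66°;  2α = 77.32°
n_0 = (+0.9999, +0.0124)
n_1 = (+0.2684, +0.9633)
n_2 = (-0.5944, +0.8042)
n_3 = (-0.9996, -0.0282)
n_4 = (-0.4472, -0.8944)
n_5 = (+0.4709, -0.8822)
  (0,1): δ = 106.28°  ·
  (0,2): δ = 54.24°  ✓
  (0,3): δ = 0.91°  ✓
  (0,4): δ = 62.72°  ✓
  (0,5): δ = 117.38°  ·
  (1,2): δ = 127.96°  ·
  (1,3): δ = 72.81°  ✓
  (1,4): δ = 11.00°  ✓
  (1,5): δ = 43.66°  ✓
  (2,3): δ = 124.85°  ·
  (2,4): δ = 63.03°  ✓
  (2,5): δ = 8.37°  ✓
  (3,4): δ = 118.18°  ·
  (3,5): δ = 63.52°  ✓
  (4,5): δ = 125.34°  ·
antipodal pairs: 9

count = 9; pairs: (0,2), (0,3), (0,4), (1,3), (1,4), (1,5), (2,4), (2,5), (3,5)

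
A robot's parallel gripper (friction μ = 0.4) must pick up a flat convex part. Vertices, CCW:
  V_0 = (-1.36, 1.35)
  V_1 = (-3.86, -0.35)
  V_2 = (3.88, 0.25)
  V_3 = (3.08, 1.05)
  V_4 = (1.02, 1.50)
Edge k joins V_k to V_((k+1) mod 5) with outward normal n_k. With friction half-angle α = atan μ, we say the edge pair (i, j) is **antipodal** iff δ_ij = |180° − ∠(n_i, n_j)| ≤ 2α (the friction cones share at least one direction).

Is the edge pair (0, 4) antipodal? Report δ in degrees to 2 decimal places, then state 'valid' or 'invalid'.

δ = 149.39°, invalid

α = atan 0.4 = 21.80°;  2α = 43.60°
edge 0: e_0 = (-2.50, -1.70);  n_0 = (-0.5623, +0.8269)
edge 4: e_4 = (-2.38, -0.15);  n_4 = (-0.0629, +0.9980)
∠(n_0, n_4) = 30.61°
δ = |180° − 30.61°| = 149.39°
149.39° > 2α = 43.60°  →  invalid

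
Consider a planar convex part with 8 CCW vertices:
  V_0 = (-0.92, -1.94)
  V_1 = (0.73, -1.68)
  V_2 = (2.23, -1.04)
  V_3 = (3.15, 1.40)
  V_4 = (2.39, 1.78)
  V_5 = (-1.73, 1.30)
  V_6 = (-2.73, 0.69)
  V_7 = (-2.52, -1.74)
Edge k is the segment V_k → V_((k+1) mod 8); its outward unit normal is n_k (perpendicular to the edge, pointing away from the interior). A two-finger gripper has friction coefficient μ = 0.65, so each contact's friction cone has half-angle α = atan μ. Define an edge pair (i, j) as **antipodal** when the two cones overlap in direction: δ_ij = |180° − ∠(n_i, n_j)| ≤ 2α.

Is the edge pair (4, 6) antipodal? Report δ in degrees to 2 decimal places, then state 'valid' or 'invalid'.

α = atan 0.65 = 33.02°;  2α = 66.05°
edge 4: e_4 = (-4.12, -0.48);  n_4 = (-0.1157, +0.9933)
edge 6: e_6 = (+0.21, -2.43);  n_6 = (-0.9963, -0.0861)
∠(n_4, n_6) = 88.29°
δ = |180° − 88.29°| = 91.71°
91.71° > 2α = 66.05°  →  invalid

δ = 91.71°, invalid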